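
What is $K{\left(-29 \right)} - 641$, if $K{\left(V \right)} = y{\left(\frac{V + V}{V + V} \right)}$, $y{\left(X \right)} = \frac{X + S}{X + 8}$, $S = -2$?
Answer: $- \frac{5770}{9} \approx -641.11$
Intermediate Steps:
$y{\left(X \right)} = \frac{-2 + X}{8 + X}$ ($y{\left(X \right)} = \frac{X - 2}{X + 8} = \frac{-2 + X}{8 + X}$)
$K{\left(V \right)} = - \frac{1}{9}$ ($K{\left(V \right)} = \frac{-2 + \frac{V + V}{V + V}}{8 + \frac{V + V}{V + V}} = \frac{-2 + \frac{2 V}{2 V}}{8 + \frac{2 V}{2 V}} = \frac{-2 + 2 V \frac{1}{2 V}}{8 + 2 V \frac{1}{2 V}} = \frac{-2 + 1}{8 + 1} = \frac{1}{9} \left(-1\right) = - \frac{1}{9}$)
$K{\left(-29 \right)} - 641 = - \frac{1}{9} - 641 = - \frac{5770}{9}$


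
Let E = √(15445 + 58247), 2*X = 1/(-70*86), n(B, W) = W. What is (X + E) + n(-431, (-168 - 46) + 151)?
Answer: -758521/12040 + 6*√2047 ≈ 208.46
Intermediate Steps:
X = -1/12040 (X = 1/(2*((-70*86))) = (½)/(-6020) = (½)*(-1/6020) = -1/12040 ≈ -8.3057e-5)
E = 6*√2047 (E = √73692 = 6*√2047 ≈ 271.46)
(X + E) + n(-431, (-168 - 46) + 151) = (-1/12040 + 6*√2047) + ((-168 - 46) + 151) = (-1/12040 + 6*√2047) + (-214 + 151) = (-1/12040 + 6*√2047) - 63 = -758521/12040 + 6*√2047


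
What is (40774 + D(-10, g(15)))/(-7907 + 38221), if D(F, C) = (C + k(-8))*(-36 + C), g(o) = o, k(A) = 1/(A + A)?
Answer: 647365/485024 ≈ 1.3347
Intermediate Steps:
k(A) = 1/(2*A)
D(F, C) = (-36 + C)*(-1/16 + C) (D(F, C) = (C + (½)/(-8))*(-36 + C) = (C + (½)*(-⅛))*(-36 + C) = (C - 1/16)*(-36 + C) = (-1/16 + C)*(-36 + C) = (-36 + C)*(-1/16 + C))
(40774 + D(-10, g(15)))/(-7907 + 38221) = (40774 + (9/4 + 15² - 577/16*15))/(-7907 + 38221) = (40774 + (9/4 + 225 - 8655/16))/30314 = (40774 - 5019/16)*(1/30314) = (647365/16)*(1/30314) = 647365/485024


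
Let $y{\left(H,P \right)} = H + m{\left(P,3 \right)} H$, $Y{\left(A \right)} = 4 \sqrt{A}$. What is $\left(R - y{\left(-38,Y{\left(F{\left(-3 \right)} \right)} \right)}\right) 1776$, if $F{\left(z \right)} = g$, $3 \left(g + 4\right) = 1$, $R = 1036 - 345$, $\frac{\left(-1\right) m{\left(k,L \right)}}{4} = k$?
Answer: $1294704 - 359936 i \sqrt{33} \approx 1.2947 \cdot 10^{6} - 2.0677 \cdot 10^{6} i$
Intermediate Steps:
$m{\left(k,L \right)} = - 4 k$
$R = 691$ ($R = 1036 - 345 = 691$)
$g = - \frac{11}{3}$ ($g = -4 + \frac{1}{3} \cdot 1 = -4 + \frac{1}{3} = - \frac{11}{3} \approx -3.6667$)
$F{\left(z \right)} = - \frac{11}{3}$
$y{\left(H,P \right)} = H - 4 H P$ ($y{\left(H,P \right)} = H + - 4 P H = H - 4 H P$)
$\left(R - y{\left(-38,Y{\left(F{\left(-3 \right)} \right)} \right)}\right) 1776 = \left(691 - - 38 \left(1 - 4 \cdot 4 \sqrt{- \frac{11}{3}}\right)\right) 1776 = \left(691 - - 38 \left(1 - 4 \cdot 4 \frac{i \sqrt{33}}{3}\right)\right) 1776 = \left(691 - - 38 \left(1 - 4 \frac{4 i \sqrt{33}}{3}\right)\right) 1776 = \left(691 - - 38 \left(1 - \frac{16 i \sqrt{33}}{3}\right)\right) 1776 = \left(691 - \left(-38 + \frac{608 i \sqrt{33}}{3}\right)\right) 1776 = \left(691 + \left(38 - \frac{608 i \sqrt{33}}{3}\right)\right) 1776 = \left(729 - \frac{608 i \sqrt{33}}{3}\right) 1776 = 1294704 - 359936 i \sqrt{33}$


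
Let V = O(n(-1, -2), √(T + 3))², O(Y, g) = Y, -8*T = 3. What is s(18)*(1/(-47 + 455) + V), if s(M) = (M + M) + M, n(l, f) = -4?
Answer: 58761/68 ≈ 864.13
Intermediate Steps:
T = -3/8 (T = -⅛*3 = -3/8 ≈ -0.37500)
s(M) = 3*M (s(M) = 2*M + M = 3*M)
V = 16 (V = (-4)² = 16)
s(18)*(1/(-47 + 455) + V) = (3*18)*(1/(-47 + 455) + 16) = 54*(1/408 + 16) = 54*(6529/408) = 58761/68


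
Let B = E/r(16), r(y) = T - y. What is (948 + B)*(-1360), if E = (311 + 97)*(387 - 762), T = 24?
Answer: 24720720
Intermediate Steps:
r(y) = 24 - y
E = -153000 (E = 408*(-375) = -153000)
B = -19125 (B = -153000/(24 - 1*16) = -153000/(24 - 16) = -153000/8 = -153000*⅛ = -19125)
(948 + B)*(-1360) = (948 - 19125)*(-1360) = -18177*(-1360) = 24720720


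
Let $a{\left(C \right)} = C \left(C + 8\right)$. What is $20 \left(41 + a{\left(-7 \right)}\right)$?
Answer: $680$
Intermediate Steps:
$a{\left(C \right)} = C \left(8 + C\right)$
$20 \left(41 + a{\left(-7 \right)}\right) = 20 \left(41 - 7 \left(8 - 7\right)\right) = 20 \left(41 - 7\right) = 20 \cdot 34 = 680$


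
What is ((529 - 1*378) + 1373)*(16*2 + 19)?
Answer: 77724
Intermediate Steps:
((529 - 1*378) + 1373)*(16*2 + 19) = ((529 - 378) + 1373)*(32 + 19) = (151 + 1373)*51 = 1524*51 = 77724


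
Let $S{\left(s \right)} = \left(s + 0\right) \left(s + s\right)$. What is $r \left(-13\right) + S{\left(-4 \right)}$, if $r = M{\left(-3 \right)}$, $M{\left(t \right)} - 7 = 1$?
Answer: $-72$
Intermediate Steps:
$M{\left(t \right)} = 8$ ($M{\left(t \right)} = 7 + 1 = 8$)
$r = 8$
$S{\left(s \right)} = 2 s^{2}$ ($S{\left(s \right)} = s 2 s = 2 s^{2}$)
$r \left(-13\right) + S{\left(-4 \right)} = 8 \left(-13\right) + 2 \left(-4\right)^{2} = -104 + 2 \cdot 16 = -104 + 32 = -72$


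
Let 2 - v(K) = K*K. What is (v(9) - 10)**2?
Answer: 7921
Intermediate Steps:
v(K) = 2 - K**2 (v(K) = 2 - K*K = 2 - K**2)
(v(9) - 10)**2 = ((2 - 1*9**2) - 10)**2 = ((2 - 1*81) - 10)**2 = ((2 - 81) - 10)**2 = (-79 - 10)**2 = (-89)**2 = 7921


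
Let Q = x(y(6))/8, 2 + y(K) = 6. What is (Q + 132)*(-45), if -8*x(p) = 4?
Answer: -94995/16 ≈ -5937.2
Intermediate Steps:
y(K) = 4 (y(K) = -2 + 6 = 4)
x(p) = -½ (x(p) = -⅛*4 = -½)
Q = -1/16 (Q = -½/8 = -½*⅛ = -1/16 ≈ -0.062500)
(Q + 132)*(-45) = (-1/16 + 132)*(-45) = (2111/16)*(-45) = -94995/16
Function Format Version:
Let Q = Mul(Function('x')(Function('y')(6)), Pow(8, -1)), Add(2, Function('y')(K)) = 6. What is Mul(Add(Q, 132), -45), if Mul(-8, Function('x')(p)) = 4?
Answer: Rational(-94995, 16) ≈ -5937.2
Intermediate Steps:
Function('y')(K) = 4 (Function('y')(K) = Add(-2, 6) = 4)
Function('x')(p) = Rational(-1, 2) (Function('x')(p) = Mul(Rational(-1, 8), 4) = Rational(-1, 2))
Q = Rational(-1, 16) (Q = Mul(Rational(-1, 2), Pow(8, -1)) = Mul(Rational(-1, 2), Rational(1, 8)) = Rational(-1, 16) ≈ -0.062500)
Mul(Add(Q, 132), -45) = Mul(Add(Rational(-1, 16), 132), -45) = Mul(Rational(2111, 16), -45) = Rational(-94995, 16)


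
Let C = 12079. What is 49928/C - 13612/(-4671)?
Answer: 397633036/56421009 ≈ 7.0476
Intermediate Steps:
49928/C - 13612/(-4671) = 49928/12079 - 13612/(-4671) = 49928*(1/12079) - 13612*(-1/4671) = 49928/12079 + 13612/4671 = 397633036/56421009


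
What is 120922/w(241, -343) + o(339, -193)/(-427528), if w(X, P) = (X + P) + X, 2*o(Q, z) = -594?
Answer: 51697582099/59426392 ≈ 869.94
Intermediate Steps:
o(Q, z) = -297 (o(Q, z) = (½)*(-594) = -297)
w(X, P) = P + 2*X (w(X, P) = (P + X) + X = P + 2*X)
120922/w(241, -343) + o(339, -193)/(-427528) = 120922/(-343 + 2*241) - 297/(-427528) = 120922/(-343 + 482) - 297*(-1/427528) = 120922/139 + 297/427528 = 51697582099/59426392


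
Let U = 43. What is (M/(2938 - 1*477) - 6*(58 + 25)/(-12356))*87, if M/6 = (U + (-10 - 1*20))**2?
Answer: 598323447/15204058 ≈ 39.353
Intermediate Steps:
M = 1014 (M = 6*(43 + (-10 - 1*20))**2 = 6*(43 + (-10 - 20))**2 = 6*(43 - 30)**2 = 6*13**2 = 6*169 = 1014)
(M/(2938 - 1*477) - 6*(58 + 25)/(-12356))*87 = (1014/(2938 - 1*477) - 6*(58 + 25)/(-12356))*87 = (1014/(2938 - 477) - 6*83*(-1/12356))*87 = (1014/2461 - 498*(-1/12356))*87 = (1014*(1/2461) + 249/6178)*87 = (1014/2461 + 249/6178)*87 = (6877281/15204058)*87 = 598323447/15204058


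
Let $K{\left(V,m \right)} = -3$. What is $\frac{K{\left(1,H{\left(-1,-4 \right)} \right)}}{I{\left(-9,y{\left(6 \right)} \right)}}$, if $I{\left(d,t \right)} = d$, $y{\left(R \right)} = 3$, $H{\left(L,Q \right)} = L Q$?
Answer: $\frac{1}{3} \approx 0.33333$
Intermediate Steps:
$\frac{K{\left(1,H{\left(-1,-4 \right)} \right)}}{I{\left(-9,y{\left(6 \right)} \right)}} = \frac{1}{-9} \left(-3\right) = \left(- \frac{1}{9}\right) \left(-3\right) = \frac{1}{3}$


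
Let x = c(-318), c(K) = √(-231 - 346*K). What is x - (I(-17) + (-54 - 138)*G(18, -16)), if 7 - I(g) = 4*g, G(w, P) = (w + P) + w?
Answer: 3765 + √109797 ≈ 4096.4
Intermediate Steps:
G(w, P) = P + 2*w (G(w, P) = (P + w) + w = P + 2*w)
I(g) = 7 - 4*g
x = √109797 (x = √(-231 - 346*(-318)) = √(-231 + 110028) = √109797 ≈ 331.36)
x - (I(-17) + (-54 - 138)*G(18, -16)) = √109797 - ((7 - 4*(-17)) + (-54 - 138)*(-16 + 2*18)) = √109797 - ((7 + 68) - 192*(-16 + 36)) = √109797 - (75 - 192*20) = √109797 - (75 - 3840) = √109797 - 1*(-3765) = √109797 + 3765 = 3765 + √109797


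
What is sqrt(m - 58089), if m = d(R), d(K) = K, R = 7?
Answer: I*sqrt(58082) ≈ 241.0*I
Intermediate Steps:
m = 7
sqrt(m - 58089) = sqrt(7 - 58089) = sqrt(-58082) = I*sqrt(58082)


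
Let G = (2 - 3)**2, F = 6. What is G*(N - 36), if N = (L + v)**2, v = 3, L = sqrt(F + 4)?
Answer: -17 + 6*sqrt(10) ≈ 1.9737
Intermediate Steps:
L = sqrt(10) (L = sqrt(6 + 4) = sqrt(10) ≈ 3.1623)
G = 1 (G = (-1)**2 = 1)
N = (3 + sqrt(10))**2 (N = (sqrt(10) + 3)**2 = (3 + sqrt(10))**2 ≈ 37.974)
G*(N - 36) = 1*((3 + sqrt(10))**2 - 36) = 1*(-36 + (3 + sqrt(10))**2) = -36 + (3 + sqrt(10))**2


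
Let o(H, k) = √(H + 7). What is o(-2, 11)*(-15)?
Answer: -15*√5 ≈ -33.541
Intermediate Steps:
o(H, k) = √(7 + H)
o(-2, 11)*(-15) = √(7 - 2)*(-15) = √5*(-15) = -15*√5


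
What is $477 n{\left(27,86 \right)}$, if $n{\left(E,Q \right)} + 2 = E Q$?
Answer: $1106640$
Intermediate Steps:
$n{\left(E,Q \right)} = -2 + E Q$
$477 n{\left(27,86 \right)} = 477 \left(-2 + 27 \cdot 86\right) = 477 \left(-2 + 2322\right) = 477 \cdot 2320 = 1106640$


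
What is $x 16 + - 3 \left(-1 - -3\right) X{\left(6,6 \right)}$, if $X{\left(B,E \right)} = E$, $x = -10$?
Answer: $-196$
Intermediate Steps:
$x 16 + - 3 \left(-1 - -3\right) X{\left(6,6 \right)} = \left(-10\right) 16 + - 3 \left(-1 - -3\right) 6 = -160 + - 3 \left(-1 + 3\right) 6 = -160 + \left(-3\right) 2 \cdot 6 = -160 - 36 = -196$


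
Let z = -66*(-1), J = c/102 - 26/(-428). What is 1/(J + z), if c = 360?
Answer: 3638/253169 ≈ 0.014370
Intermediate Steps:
J = 13061/3638 (J = 360/102 - 26/(-428) = 360*(1/102) - 26*(-1/428) = 60/17 + 13/214 = 13061/3638 ≈ 3.5902)
z = 66
1/(J + z) = 1/(13061/3638 + 66) = 1/(253169/3638) = 3638/253169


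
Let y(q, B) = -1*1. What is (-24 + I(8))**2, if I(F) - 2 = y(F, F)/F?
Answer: 31329/64 ≈ 489.52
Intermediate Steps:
y(q, B) = -1
I(F) = 2 - 1/F
(-24 + I(8))**2 = (-24 + (2 - 1/8))**2 = (-24 + 15/8)**2 = (-177/8)**2 = 31329/64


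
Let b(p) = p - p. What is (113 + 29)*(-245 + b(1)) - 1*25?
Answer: -34815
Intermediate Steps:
b(p) = 0
(113 + 29)*(-245 + b(1)) - 1*25 = (113 + 29)*(-245 + 0) - 1*25 = 142*(-245) - 25 = -34790 - 25 = -34815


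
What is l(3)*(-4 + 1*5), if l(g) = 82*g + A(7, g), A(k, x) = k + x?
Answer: 256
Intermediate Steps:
l(g) = 7 + 83*g (l(g) = 82*g + (7 + g) = 7 + 83*g)
l(3)*(-4 + 1*5) = (7 + 83*3)*(-4 + 1*5) = (7 + 249)*(-4 + 5) = 256*1 = 256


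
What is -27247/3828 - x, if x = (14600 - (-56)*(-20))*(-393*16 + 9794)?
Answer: -16446788717/348 ≈ -4.7261e+7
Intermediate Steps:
x = 47260880 (x = (14600 - 8*140)*(-6288 + 9794) = (14600 - 1120)*3506 = 13480*3506 = 47260880)
-27247/3828 - x = -27247/3828 - 1*47260880 = -27247*1/3828 - 47260880 = -2477/348 - 47260880 = -16446788717/348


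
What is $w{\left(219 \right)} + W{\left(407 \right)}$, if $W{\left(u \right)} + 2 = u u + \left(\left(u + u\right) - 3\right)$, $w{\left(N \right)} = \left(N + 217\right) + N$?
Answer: $167113$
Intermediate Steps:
$w{\left(N \right)} = 217 + 2 N$ ($w{\left(N \right)} = \left(217 + N\right) + N = 217 + 2 N$)
$W{\left(u \right)} = -5 + u^{2} + 2 u$ ($W{\left(u \right)} = -2 + \left(u u + \left(\left(u + u\right) - 3\right)\right) = -2 + \left(u^{2} + \left(2 u - 3\right)\right) = -2 + \left(u^{2} + \left(-3 + 2 u\right)\right) = -2 + \left(-3 + u^{2} + 2 u\right) = -5 + u^{2} + 2 u$)
$w{\left(219 \right)} + W{\left(407 \right)} = \left(217 + 2 \cdot 219\right) + \left(-5 + 407^{2} + 2 \cdot 407\right) = \left(217 + 438\right) + \left(-5 + 165649 + 814\right) = 655 + 166458 = 167113$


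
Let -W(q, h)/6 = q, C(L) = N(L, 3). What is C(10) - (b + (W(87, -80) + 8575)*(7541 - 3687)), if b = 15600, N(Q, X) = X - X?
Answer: -31051862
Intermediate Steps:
N(Q, X) = 0
C(L) = 0
W(q, h) = -6*q
C(10) - (b + (W(87, -80) + 8575)*(7541 - 3687)) = 0 - (15600 + (-6*87 + 8575)*(7541 - 3687)) = 0 - (15600 + (-522 + 8575)*3854) = 0 - (15600 + 8053*3854) = 0 - (15600 + 31036262) = 0 - 1*31051862 = 0 - 31051862 = -31051862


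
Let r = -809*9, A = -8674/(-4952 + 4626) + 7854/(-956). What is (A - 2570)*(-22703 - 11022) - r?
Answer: 6705299473209/77914 ≈ 8.6060e+7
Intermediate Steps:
A = 1432985/77914 (A = -8674/(-326) + 7854*(-1/956) = -8674*(-1/326) - 3927/478 = 4337/163 - 3927/478 = 1432985/77914 ≈ 18.392)
r = -7281
(A - 2570)*(-22703 - 11022) - r = (1432985/77914 - 2570)*(-22703 - 11022) - 1*(-7281) = -198805995/77914*(-33725) + 7281 = 6704732181375/77914 + 7281 = 6705299473209/77914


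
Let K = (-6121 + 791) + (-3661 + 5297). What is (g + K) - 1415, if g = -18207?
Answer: -23316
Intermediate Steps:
K = -3694 (K = -5330 + 1636 = -3694)
(g + K) - 1415 = (-18207 - 3694) - 1415 = -21901 - 1415 = -23316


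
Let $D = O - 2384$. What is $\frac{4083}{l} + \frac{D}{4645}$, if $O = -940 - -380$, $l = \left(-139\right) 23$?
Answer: $- \frac{28377503}{14850065} \approx -1.9109$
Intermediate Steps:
$l = -3197$
$O = -560$ ($O = -940 + 380 = -560$)
$D = -2944$ ($D = -560 - 2384 = -2944$)
$\frac{4083}{l} + \frac{D}{4645} = \frac{4083}{-3197} - \frac{2944}{4645} = 4083 \left(- \frac{1}{3197}\right) - \frac{2944}{4645} = - \frac{4083}{3197} - \frac{2944}{4645} = - \frac{28377503}{14850065}$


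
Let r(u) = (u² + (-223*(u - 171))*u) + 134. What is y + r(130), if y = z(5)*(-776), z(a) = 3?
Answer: 1203296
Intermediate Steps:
r(u) = 134 + u² + u*(38133 - 223*u) (r(u) = (u² + (-223*(-171 + u))*u) + 134 = (u² + (38133 - 223*u)*u) + 134 = (u² + u*(38133 - 223*u)) + 134 = 134 + u² + u*(38133 - 223*u))
y = -2328 (y = 3*(-776) = -2328)
y + r(130) = -2328 + (134 - 222*130² + 38133*130) = -2328 + (134 - 222*16900 + 4957290) = -2328 + (134 - 3751800 + 4957290) = -2328 + 1205624 = 1203296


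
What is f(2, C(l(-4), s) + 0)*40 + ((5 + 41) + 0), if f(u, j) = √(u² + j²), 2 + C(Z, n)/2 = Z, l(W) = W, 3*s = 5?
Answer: 46 + 80*√37 ≈ 532.62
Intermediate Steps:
s = 5/3 (s = (⅓)*5 = 5/3 ≈ 1.6667)
C(Z, n) = -4 + 2*Z
f(u, j) = √(j² + u²)
f(2, C(l(-4), s) + 0)*40 + ((5 + 41) + 0) = √(((-4 + 2*(-4)) + 0)² + 2²)*40 + ((5 + 41) + 0) = √(((-4 - 8) + 0)² + 4)*40 + (46 + 0) = √((-12 + 0)² + 4)*40 + 46 = √((-12)² + 4)*40 + 46 = √(144 + 4)*40 + 46 = √148*40 + 46 = (2*√37)*40 + 46 = 80*√37 + 46 = 46 + 80*√37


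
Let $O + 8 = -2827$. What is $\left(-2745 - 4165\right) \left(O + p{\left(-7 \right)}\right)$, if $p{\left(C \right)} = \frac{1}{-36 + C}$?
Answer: $\frac{842370460}{43} \approx 1.959 \cdot 10^{7}$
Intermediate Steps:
$O = -2835$ ($O = -8 - 2827 = -2835$)
$\left(-2745 - 4165\right) \left(O + p{\left(-7 \right)}\right) = \left(-2745 - 4165\right) \left(-2835 + \frac{1}{-36 - 7}\right) = - 6910 \left(-2835 + \frac{1}{-43}\right) = - 6910 \left(-2835 - \frac{1}{43}\right) = \left(-6910\right) \left(- \frac{121906}{43}\right) = \frac{842370460}{43}$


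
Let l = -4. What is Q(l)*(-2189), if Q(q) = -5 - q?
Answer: 2189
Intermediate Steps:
Q(l)*(-2189) = (-5 - 1*(-4))*(-2189) = (-5 + 4)*(-2189) = -1*(-2189) = 2189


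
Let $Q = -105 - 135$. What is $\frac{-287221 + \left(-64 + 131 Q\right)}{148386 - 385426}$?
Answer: $\frac{63745}{47408} \approx 1.3446$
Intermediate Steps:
$Q = -240$ ($Q = -105 - 135 = -240$)
$\frac{-287221 + \left(-64 + 131 Q\right)}{148386 - 385426} = \frac{-287221 + \left(-64 + 131 \left(-240\right)\right)}{148386 - 385426} = \frac{-287221 - 31504}{-237040} = \left(-287221 - 31504\right) \left(- \frac{1}{237040}\right) = \left(-318725\right) \left(- \frac{1}{237040}\right) = \frac{63745}{47408}$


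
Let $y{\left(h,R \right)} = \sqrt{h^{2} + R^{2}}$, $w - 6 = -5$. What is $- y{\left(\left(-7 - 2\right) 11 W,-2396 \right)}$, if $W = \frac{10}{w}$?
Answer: $- 2 \sqrt{1680229} \approx -2592.5$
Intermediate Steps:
$w = 1$ ($w = 6 - 5 = 1$)
$W = 10$ ($W = \frac{10}{1} = 10 \cdot 1 = 10$)
$y{\left(h,R \right)} = \sqrt{R^{2} + h^{2}}$
$- y{\left(\left(-7 - 2\right) 11 W,-2396 \right)} = - \sqrt{\left(-2396\right)^{2} + \left(\left(-7 - 2\right) 11 \cdot 10\right)^{2}} = - \sqrt{5740816 + \left(\left(-7 - 2\right) 11 \cdot 10\right)^{2}} = - \sqrt{5740816 + \left(\left(-9\right) 11 \cdot 10\right)^{2}} = - \sqrt{5740816 + \left(\left(-99\right) 10\right)^{2}} = - \sqrt{5740816 + \left(-990\right)^{2}} = - \sqrt{5740816 + 980100} = - \sqrt{6720916} = - 2 \sqrt{1680229}$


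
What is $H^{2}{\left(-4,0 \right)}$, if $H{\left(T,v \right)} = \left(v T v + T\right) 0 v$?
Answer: $0$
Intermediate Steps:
$H{\left(T,v \right)} = 0$ ($H{\left(T,v \right)} = \left(T v v + T\right) 0 v = \left(T v^{2} + T\right) 0 v = \left(T + T v^{2}\right) 0 v = 0 v = 0$)
$H^{2}{\left(-4,0 \right)} = 0^{2} = 0$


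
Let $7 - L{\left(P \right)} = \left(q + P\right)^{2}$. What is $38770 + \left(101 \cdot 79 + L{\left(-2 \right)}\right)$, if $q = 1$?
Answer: $46755$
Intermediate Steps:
$L{\left(P \right)} = 7 - \left(1 + P\right)^{2}$
$38770 + \left(101 \cdot 79 + L{\left(-2 \right)}\right) = 38770 + \left(101 \cdot 79 + \left(7 - \left(1 - 2\right)^{2}\right)\right) = 38770 + \left(7979 + \left(7 - \left(-1\right)^{2}\right)\right) = 38770 + \left(7979 + \left(7 - 1\right)\right) = 38770 + \left(7979 + 6\right) = 38770 + 7985 = 46755$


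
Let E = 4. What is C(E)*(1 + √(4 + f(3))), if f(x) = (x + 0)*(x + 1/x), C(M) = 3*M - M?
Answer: 8 + 8*√14 ≈ 37.933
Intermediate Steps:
C(M) = 2*M
f(x) = x*(x + 1/x)
C(E)*(1 + √(4 + f(3))) = (2*4)*(1 + √(4 + (1 + 3²))) = 8*(1 + √(4 + (1 + 9))) = 8*(1 + √(4 + 10)) = 8*(1 + √14) = 8 + 8*√14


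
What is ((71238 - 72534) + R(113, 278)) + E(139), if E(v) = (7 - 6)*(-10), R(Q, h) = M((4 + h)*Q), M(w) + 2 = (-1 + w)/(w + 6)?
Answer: -41656711/31872 ≈ -1307.0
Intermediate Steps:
M(w) = -2 + (-1 + w)/(6 + w) (M(w) = -2 + (-1 + w)/(w + 6) = -2 + (-1 + w)/(6 + w))
R(Q, h) = (-13 - Q*(4 + h))/(6 + Q*(4 + h)) (R(Q, h) = (-13 - (4 + h)*Q)/(6 + (4 + h)*Q) = (-13 - Q*(4 + h))/(6 + Q*(4 + h)))
E(v) = -10 (E(v) = 1*(-10) = -10)
((71238 - 72534) + R(113, 278)) + E(139) = ((71238 - 72534) + (-13 - 1*113*(4 + 278))/(6 + 113*(4 + 278))) - 10 = (-1296 + (-13 - 1*113*282)/(6 + 113*282)) - 10 = (-1296 + (-13 - 31866)/(6 + 31866)) - 10 = (-1296 - 31879/31872) - 10 = -41337991/31872 - 10 = -41656711/31872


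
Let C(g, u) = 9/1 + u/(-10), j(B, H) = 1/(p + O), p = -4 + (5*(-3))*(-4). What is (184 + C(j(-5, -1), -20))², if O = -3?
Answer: 38025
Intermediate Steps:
p = 56 (p = -4 - 15*(-4) = -4 + 60 = 56)
j(B, H) = 1/53 (j(B, H) = 1/(56 - 3) = 1/53)
C(g, u) = 9 - u/10 (C(g, u) = 9*1 + u*(-⅒) = 9 - u/10)
(184 + C(j(-5, -1), -20))² = (184 + (9 - ⅒*(-20)))² = (184 + (9 + 2))² = (184 + 11)² = 195² = 38025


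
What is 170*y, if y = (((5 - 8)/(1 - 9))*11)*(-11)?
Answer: -30855/4 ≈ -7713.8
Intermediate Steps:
y = -363/8 (y = (-3/(-8)*11)*(-11) = (-3*(-⅛)*11)*(-11) = ((3/8)*11)*(-11) = (33/8)*(-11) = -363/8 ≈ -45.375)
170*y = 170*(-363/8) = -30855/4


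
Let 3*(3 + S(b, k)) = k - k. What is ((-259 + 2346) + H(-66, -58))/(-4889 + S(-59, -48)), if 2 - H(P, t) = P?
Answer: -2155/4892 ≈ -0.44052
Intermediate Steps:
H(P, t) = 2 - P
S(b, k) = -3 (S(b, k) = -3 + (k - k)/3 = -3 + (⅓)*0 = -3 + 0 = -3)
((-259 + 2346) + H(-66, -58))/(-4889 + S(-59, -48)) = ((-259 + 2346) + (2 - 1*(-66)))/(-4889 - 3) = (2087 + (2 + 66))/(-4892) = (2087 + 68)*(-1/4892) = 2155*(-1/4892) = -2155/4892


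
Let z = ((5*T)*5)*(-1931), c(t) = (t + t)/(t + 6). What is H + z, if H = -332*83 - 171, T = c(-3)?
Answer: 68823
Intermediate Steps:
c(t) = 2*t/(6 + t) (c(t) = (2*t)/(6 + t) = 2*t/(6 + t))
T = -2 (T = 2*(-3)/(6 - 3) = 2*(-3)/3 = 2*(-3)*(⅓) = -2)
H = -27727 (H = -27556 - 171 = -27727)
z = 96550 (z = ((5*(-2))*5)*(-1931) = -10*5*(-1931) = -50*(-1931) = 96550)
H + z = -27727 + 96550 = 68823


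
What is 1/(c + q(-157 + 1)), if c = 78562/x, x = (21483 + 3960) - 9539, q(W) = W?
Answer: -7952/1201231 ≈ -0.0066199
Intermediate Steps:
x = 15904 (x = 25443 - 9539 = 15904)
c = 39281/7952 (c = 78562/15904 = 78562*(1/15904) = 39281/7952 ≈ 4.9398)
1/(c + q(-157 + 1)) = 1/(39281/7952 + (-157 + 1)) = 1/(39281/7952 - 156) = 1/(-1201231/7952) = -7952/1201231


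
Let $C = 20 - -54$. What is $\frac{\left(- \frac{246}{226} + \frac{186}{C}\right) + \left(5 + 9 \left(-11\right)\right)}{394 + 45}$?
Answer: $- \frac{387056}{1835459} \approx -0.21088$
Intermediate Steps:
$C = 74$ ($C = 20 + 54 = 74$)
$\frac{\left(- \frac{246}{226} + \frac{186}{C}\right) + \left(5 + 9 \left(-11\right)\right)}{394 + 45} = \frac{\left(- \frac{246}{226} + \frac{186}{74}\right) + \left(5 + 9 \left(-11\right)\right)}{394 + 45} = \frac{\left(\left(-246\right) \frac{1}{226} + 186 \cdot \frac{1}{74}\right) + \left(5 - 99\right)}{439} = \left(\left(- \frac{123}{113} + \frac{93}{37}\right) - 94\right) \frac{1}{439} = \left(\frac{5958}{4181} - 94\right) \frac{1}{439} = \left(- \frac{387056}{4181}\right) \frac{1}{439} = - \frac{387056}{1835459}$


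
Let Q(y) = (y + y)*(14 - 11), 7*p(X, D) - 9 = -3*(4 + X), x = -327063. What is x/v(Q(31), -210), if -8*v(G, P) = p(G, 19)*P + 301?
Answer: 2616504/17131 ≈ 152.74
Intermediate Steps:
p(X, D) = -3/7 - 3*X/7 (p(X, D) = 9/7 + (-3*(4 + X))/7 = 9/7 + (-12 - 3*X)/7 = 9/7 + (-12/7 - 3*X/7) = -3/7 - 3*X/7)
Q(y) = 6*y (Q(y) = (2*y)*3 = 6*y)
v(G, P) = -301/8 - P*(-3/7 - 3*G/7)/8 (v(G, P) = -((-3/7 - 3*G/7)*P + 301)/8 = -(P*(-3/7 - 3*G/7) + 301)/8 = -(301 + P*(-3/7 - 3*G/7))/8 = -301/8 - P*(-3/7 - 3*G/7)/8)
x/v(Q(31), -210) = -327063/(-301/8 + (3/56)*(-210)*(1 + 6*31)) = -327063/(-301/8 + (3/56)*(-210)*(1 + 186)) = -327063/(-301/8 + (3/56)*(-210)*187) = -327063/(-301/8 - 8415/4) = -327063/(-17131/8) = -327063*(-8/17131) = 2616504/17131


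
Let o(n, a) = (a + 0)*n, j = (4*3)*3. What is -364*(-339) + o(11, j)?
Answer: 123792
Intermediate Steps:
j = 36 (j = 12*3 = 36)
o(n, a) = a*n
-364*(-339) + o(11, j) = -364*(-339) + 36*11 = 123396 + 396 = 123792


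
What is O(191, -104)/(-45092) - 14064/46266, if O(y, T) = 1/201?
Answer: -21244832959/69888586812 ≈ -0.30398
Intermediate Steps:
O(y, T) = 1/201
O(191, -104)/(-45092) - 14064/46266 = (1/201)/(-45092) - 14064/46266 = (1/201)*(-1/45092) - 14064*1/46266 = -1/9063492 - 2344/7711 = -21244832959/69888586812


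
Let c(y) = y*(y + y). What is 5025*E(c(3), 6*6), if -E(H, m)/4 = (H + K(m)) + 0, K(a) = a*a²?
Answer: -938147400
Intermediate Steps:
K(a) = a³
c(y) = 2*y² (c(y) = y*(2*y) = 2*y²)
E(H, m) = -4*H - 4*m³ (E(H, m) = -4*((H + m³) + 0) = -4*(H + m³) = -4*H - 4*m³)
5025*E(c(3), 6*6) = 5025*(-8*3² - 4*(6*6)³) = 5025*(-8*9 - 4*36³) = 5025*(-4*18 - 4*46656) = 5025*(-72 - 186624) = 5025*(-186696) = -938147400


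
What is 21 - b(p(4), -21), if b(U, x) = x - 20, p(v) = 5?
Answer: 62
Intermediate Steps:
b(U, x) = -20 + x
21 - b(p(4), -21) = 21 - (-20 - 21) = 21 - 1*(-41) = 21 + 41 = 62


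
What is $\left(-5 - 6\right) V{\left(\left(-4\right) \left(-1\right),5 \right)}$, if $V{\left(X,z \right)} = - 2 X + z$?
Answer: $33$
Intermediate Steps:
$V{\left(X,z \right)} = z - 2 X$
$\left(-5 - 6\right) V{\left(\left(-4\right) \left(-1\right),5 \right)} = \left(-5 - 6\right) \left(5 - 2 \left(\left(-4\right) \left(-1\right)\right)\right) = \left(-5 - 6\right) \left(5 - 8\right) = - 11 \left(5 - 8\right) = \left(-11\right) \left(-3\right) = 33$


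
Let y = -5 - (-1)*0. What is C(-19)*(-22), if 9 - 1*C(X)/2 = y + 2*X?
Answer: -2288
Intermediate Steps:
y = -5 (y = -5 - 1*0 = -5 + 0 = -5)
C(X) = 28 - 4*X (C(X) = 18 - 2*(-5 + 2*X) = 18 + (10 - 4*X) = 28 - 4*X)
C(-19)*(-22) = (28 - 4*(-19))*(-22) = (28 + 76)*(-22) = 104*(-22) = -2288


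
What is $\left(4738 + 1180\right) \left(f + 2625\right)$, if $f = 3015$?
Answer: $33377520$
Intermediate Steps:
$\left(4738 + 1180\right) \left(f + 2625\right) = \left(4738 + 1180\right) \left(3015 + 2625\right) = 5918 \cdot 5640 = 33377520$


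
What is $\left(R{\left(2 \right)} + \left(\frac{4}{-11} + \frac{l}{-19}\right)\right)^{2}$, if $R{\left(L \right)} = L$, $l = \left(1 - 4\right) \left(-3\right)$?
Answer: $\frac{59049}{43681} \approx 1.3518$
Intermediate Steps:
$l = 9$ ($l = \left(-3\right) \left(-3\right) = 9$)
$\left(R{\left(2 \right)} + \left(\frac{4}{-11} + \frac{l}{-19}\right)\right)^{2} = \left(2 + \left(\frac{4}{-11} + \frac{9}{-19}\right)\right)^{2} = \left(2 + \left(4 \left(- \frac{1}{11}\right) + 9 \left(- \frac{1}{19}\right)\right)\right)^{2} = \left(2 - \frac{175}{209}\right)^{2} = \left(\frac{243}{209}\right)^{2} = \frac{59049}{43681}$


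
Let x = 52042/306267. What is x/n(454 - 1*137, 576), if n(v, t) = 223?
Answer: 52042/68297541 ≈ 0.00076199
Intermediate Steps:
x = 52042/306267 (x = 52042*(1/306267) = 52042/306267 ≈ 0.16992)
x/n(454 - 1*137, 576) = (52042/306267)/223 = (52042/306267)*(1/223) = 52042/68297541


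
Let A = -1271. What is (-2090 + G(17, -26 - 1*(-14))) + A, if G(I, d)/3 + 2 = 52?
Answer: -3211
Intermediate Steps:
G(I, d) = 150 (G(I, d) = -6 + 3*52 = -6 + 156 = 150)
(-2090 + G(17, -26 - 1*(-14))) + A = (-2090 + 150) - 1271 = -1940 - 1271 = -3211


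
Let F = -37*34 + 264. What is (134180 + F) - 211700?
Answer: -78514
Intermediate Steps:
F = -994 (F = -1258 + 264 = -994)
(134180 + F) - 211700 = (134180 - 994) - 211700 = 133186 - 211700 = -78514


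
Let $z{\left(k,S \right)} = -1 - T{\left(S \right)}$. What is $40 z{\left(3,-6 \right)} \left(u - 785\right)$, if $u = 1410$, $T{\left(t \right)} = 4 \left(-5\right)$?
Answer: $475000$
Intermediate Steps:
$T{\left(t \right)} = -20$
$z{\left(k,S \right)} = 19$ ($z{\left(k,S \right)} = -1 - -20 = -1 + 20 = 19$)
$40 z{\left(3,-6 \right)} \left(u - 785\right) = 40 \cdot 19 \left(1410 - 785\right) = 760 \cdot 625 = 475000$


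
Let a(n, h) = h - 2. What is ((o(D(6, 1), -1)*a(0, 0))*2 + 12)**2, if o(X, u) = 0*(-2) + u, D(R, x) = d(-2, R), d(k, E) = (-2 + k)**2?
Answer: 256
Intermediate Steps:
D(R, x) = 16 (D(R, x) = (-2 - 2)**2 = (-4)**2 = 16)
o(X, u) = u (o(X, u) = 0 + u = u)
a(n, h) = -2 + h
((o(D(6, 1), -1)*a(0, 0))*2 + 12)**2 = (-(-2 + 0)*2 + 12)**2 = (-1*(-2)*2 + 12)**2 = (2*2 + 12)**2 = (4 + 12)**2 = 16**2 = 256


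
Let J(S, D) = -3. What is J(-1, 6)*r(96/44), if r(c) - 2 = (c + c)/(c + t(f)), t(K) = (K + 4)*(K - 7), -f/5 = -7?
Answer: -6030/1003 ≈ -6.0120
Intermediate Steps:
f = 35 (f = -5*(-7) = 35)
t(K) = (-7 + K)*(4 + K) (t(K) = (4 + K)*(-7 + K) = (-7 + K)*(4 + K))
r(c) = 2 + 2*c/(1092 + c) (r(c) = 2 + (c + c)/(c + (-28 + 35**2 - 3*35)) = 2 + (2*c)/(c + (-28 + 1225 - 105)) = 2 + (2*c)/(c + 1092) = 2 + (2*c)/(1092 + c) = 2 + 2*c/(1092 + c))
J(-1, 6)*r(96/44) = -12*(546 + 96/44)/(1092 + 96/44) = -12*(546 + 96*(1/44))/(1092 + 96*(1/44)) = -12*(546 + 24/11)/(1092 + 24/11) = -12*6030/(12036/11*11) = -12*11*6030/(12036*11) = -3*2010/1003 = -6030/1003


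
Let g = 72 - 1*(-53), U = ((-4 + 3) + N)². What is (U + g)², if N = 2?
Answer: 15876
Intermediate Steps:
U = 1 (U = ((-4 + 3) + 2)² = (-1 + 2)² = 1² = 1)
g = 125 (g = 72 + 53 = 125)
(U + g)² = (1 + 125)² = 126² = 15876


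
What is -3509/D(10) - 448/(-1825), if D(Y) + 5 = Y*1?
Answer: -1280337/1825 ≈ -701.55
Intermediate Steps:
D(Y) = -5 + Y (D(Y) = -5 + Y*1 = -5 + Y)
-3509/D(10) - 448/(-1825) = -3509/(-5 + 10) - 448/(-1825) = -3509/5 - 448*(-1/1825) = -3509*1/5 + 448/1825 = -3509/5 + 448/1825 = -1280337/1825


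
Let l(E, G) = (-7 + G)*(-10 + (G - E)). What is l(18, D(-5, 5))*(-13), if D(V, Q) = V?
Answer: -5148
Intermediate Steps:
l(E, G) = (-7 + G)*(-10 + G - E)
l(18, D(-5, 5))*(-13) = (70 + (-5)**2 - 17*(-5) + 7*18 - 1*18*(-5))*(-13) = (70 + 25 + 85 + 126 + 90)*(-13) = 396*(-13) = -5148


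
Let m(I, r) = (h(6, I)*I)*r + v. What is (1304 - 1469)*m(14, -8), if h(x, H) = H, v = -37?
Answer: 264825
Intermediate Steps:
m(I, r) = -37 + r*I² (m(I, r) = (I*I)*r - 37 = I²*r - 37 = r*I² - 37 = -37 + r*I²)
(1304 - 1469)*m(14, -8) = (1304 - 1469)*(-37 - 8*14²) = -165*(-37 - 8*196) = -165*(-37 - 1568) = -165*(-1605) = 264825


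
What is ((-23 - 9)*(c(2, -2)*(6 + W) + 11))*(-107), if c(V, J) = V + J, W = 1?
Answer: 37664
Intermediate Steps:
c(V, J) = J + V
((-23 - 9)*(c(2, -2)*(6 + W) + 11))*(-107) = ((-23 - 9)*((-2 + 2)*(6 + 1) + 11))*(-107) = -32*(0*7 + 11)*(-107) = -32*(0 + 11)*(-107) = -32*11*(-107) = -352*(-107) = 37664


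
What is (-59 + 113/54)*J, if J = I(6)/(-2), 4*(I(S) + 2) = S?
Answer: -3073/216 ≈ -14.227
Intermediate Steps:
I(S) = -2 + S/4
J = 1/4 (J = (-2 + (1/4)*6)/(-2) = (-2 + 3/2)*(-1/2) = -1/2*(-1/2) = 1/4 ≈ 0.25000)
(-59 + 113/54)*J = (-59 + 113/54)*(1/4) = -3073/54*1/4 = -3073/216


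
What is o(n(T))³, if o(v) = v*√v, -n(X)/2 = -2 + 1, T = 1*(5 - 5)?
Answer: 16*√2 ≈ 22.627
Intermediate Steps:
T = 0 (T = 1*0 = 0)
n(X) = 2 (n(X) = -2*(-2 + 1) = -2*(-1) = 2)
o(v) = v^(3/2)
o(n(T))³ = (2^(3/2))³ = (2*√2)³ = 16*√2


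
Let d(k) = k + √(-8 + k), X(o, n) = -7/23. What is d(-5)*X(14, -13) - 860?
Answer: -19745/23 - 7*I*√13/23 ≈ -858.48 - 1.0973*I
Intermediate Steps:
X(o, n) = -7/23 (X(o, n) = -7*1/23 = -7/23)
d(-5)*X(14, -13) - 860 = (-5 + √(-8 - 5))*(-7/23) - 860 = (-5 + √(-13))*(-7/23) - 860 = (-5 + I*√13)*(-7/23) - 860 = (35/23 - 7*I*√13/23) - 860 = -19745/23 - 7*I*√13/23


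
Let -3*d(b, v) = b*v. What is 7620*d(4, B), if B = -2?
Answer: 20320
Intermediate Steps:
d(b, v) = -b*v/3
7620*d(4, B) = 7620*(-1/3*4*(-2)) = 7620*(8/3) = 20320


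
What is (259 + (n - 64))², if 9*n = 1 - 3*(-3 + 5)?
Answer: 3062500/81 ≈ 37809.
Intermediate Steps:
n = -5/9 (n = (1 - 3*(-3 + 5))/9 = (1 - 3*2)/9 = (1 - 6)/9 = (⅑)*(-5) = -5/9 ≈ -0.55556)
(259 + (n - 64))² = (259 + (-5/9 - 64))² = (259 - 581/9)² = (1750/9)² = 3062500/81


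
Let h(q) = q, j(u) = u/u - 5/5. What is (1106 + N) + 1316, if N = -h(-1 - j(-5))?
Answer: 2423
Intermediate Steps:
j(u) = 0 (j(u) = 1 - 5*⅕ = 1 - 1 = 0)
N = 1 (N = -(-1 - 1*0) = -(-1 + 0) = -1*(-1) = 1)
(1106 + N) + 1316 = (1106 + 1) + 1316 = 1107 + 1316 = 2423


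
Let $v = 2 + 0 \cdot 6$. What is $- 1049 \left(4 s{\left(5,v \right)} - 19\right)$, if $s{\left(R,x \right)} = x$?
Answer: $11539$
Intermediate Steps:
$v = 2$ ($v = 2 + 0 = 2$)
$- 1049 \left(4 s{\left(5,v \right)} - 19\right) = - 1049 \left(4 \cdot 2 - 19\right) = - 1049 \left(8 - 19\right) = \left(-1049\right) \left(-11\right) = 11539$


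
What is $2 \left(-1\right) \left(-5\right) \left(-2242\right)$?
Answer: $-22420$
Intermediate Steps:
$2 \left(-1\right) \left(-5\right) \left(-2242\right) = \left(-2\right) \left(-5\right) \left(-2242\right) = 10 \left(-2242\right) = -22420$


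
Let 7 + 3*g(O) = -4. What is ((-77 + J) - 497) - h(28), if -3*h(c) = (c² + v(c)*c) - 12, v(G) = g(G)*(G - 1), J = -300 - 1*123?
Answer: -4991/3 ≈ -1663.7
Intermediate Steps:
g(O) = -11/3 (g(O) = -7/3 + (⅓)*(-4) = -7/3 - 4/3 = -11/3)
J = -423 (J = -300 - 123 = -423)
v(G) = 11/3 - 11*G/3 (v(G) = -11*(G - 1)/3 = -11*(-1 + G)/3 = 11/3 - 11*G/3)
h(c) = 4 - c²/3 - c*(11/3 - 11*c/3)/3 (h(c) = -((c² + (11/3 - 11*c/3)*c) - 12)/3 = -((c² + c*(11/3 - 11*c/3)) - 12)/3 = -(-12 + c² + c*(11/3 - 11*c/3))/3 = 4 - c²/3 - c*(11/3 - 11*c/3)/3)
((-77 + J) - 497) - h(28) = ((-77 - 423) - 497) - (4 - 11/9*28 + (8/9)*28²) = (-500 - 497) - (4 - 308/9 + (8/9)*784) = -997 - (4 - 308/9 + 6272/9) = -997 - 1*2000/3 = -997 - 2000/3 = -4991/3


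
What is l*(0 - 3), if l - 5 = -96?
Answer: 273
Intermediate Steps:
l = -91 (l = 5 - 96 = -91)
l*(0 - 3) = -91*(0 - 3) = -91*(-3) = 273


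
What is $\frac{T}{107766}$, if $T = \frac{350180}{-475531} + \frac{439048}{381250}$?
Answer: $\frac{18818702372}{4884391403915625} \approx 3.8528 \cdot 10^{-6}$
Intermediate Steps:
$T = \frac{37637404744}{90648096875}$ ($T = 350180 \left(- \frac{1}{475531}\right) + 439048 \cdot \frac{1}{381250} = - \frac{350180}{475531} + \frac{219524}{190625} = \frac{37637404744}{90648096875} \approx 0.4152$)
$\frac{T}{107766} = \frac{37637404744}{90648096875 \cdot 107766} = \frac{37637404744}{90648096875} \cdot \frac{1}{107766} = \frac{18818702372}{4884391403915625}$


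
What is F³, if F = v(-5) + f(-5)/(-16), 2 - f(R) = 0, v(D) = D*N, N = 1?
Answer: -68921/512 ≈ -134.61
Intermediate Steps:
v(D) = D (v(D) = D*1 = D)
f(R) = 2 (f(R) = 2 - 1*0 = 2 + 0 = 2)
F = -41/8 (F = -5 + 2/(-16) = -5 + 2*(-1/16) = -5 - ⅛ = -41/8 ≈ -5.1250)
F³ = (-41/8)³ = -68921/512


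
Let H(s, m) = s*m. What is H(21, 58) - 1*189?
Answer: 1029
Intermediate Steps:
H(s, m) = m*s
H(21, 58) - 1*189 = 58*21 - 1*189 = 1218 - 189 = 1029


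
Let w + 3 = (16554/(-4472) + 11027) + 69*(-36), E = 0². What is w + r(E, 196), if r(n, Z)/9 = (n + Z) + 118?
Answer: 25406099/2236 ≈ 11362.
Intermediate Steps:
E = 0
r(n, Z) = 1062 + 9*Z + 9*n (r(n, Z) = 9*((n + Z) + 118) = 9*((Z + n) + 118) = 9*(118 + Z + n) = 1062 + 9*Z + 9*n)
w = 19087163/2236 (w = -3 + ((16554/(-4472) + 11027) + 69*(-36)) = -3 + ((16554*(-1/4472) + 11027) - 2484) = -3 + ((-8277/2236 + 11027) - 2484) = -3 + (24648095/2236 - 2484) = -3 + 19093871/2236 = 19087163/2236 ≈ 8536.3)
w + r(E, 196) = 19087163/2236 + (1062 + 9*196 + 9*0) = 19087163/2236 + (1062 + 1764 + 0) = 19087163/2236 + 2826 = 25406099/2236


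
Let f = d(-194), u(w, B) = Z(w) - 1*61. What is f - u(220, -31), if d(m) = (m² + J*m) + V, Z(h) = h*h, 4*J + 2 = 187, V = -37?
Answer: -39425/2 ≈ -19713.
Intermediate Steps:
J = 185/4 (J = -½ + (¼)*187 = -½ + 187/4 = 185/4 ≈ 46.250)
Z(h) = h²
d(m) = -37 + m² + 185*m/4 (d(m) = (m² + 185*m/4) - 37 = -37 + m² + 185*m/4)
u(w, B) = -61 + w² (u(w, B) = w² - 1*61 = w² - 61 = -61 + w²)
f = 57253/2 (f = -37 + (-194)² + (185/4)*(-194) = -37 + 37636 - 17945/2 = 57253/2 ≈ 28627.)
f - u(220, -31) = 57253/2 - (-61 + 220²) = 57253/2 - (-61 + 48400) = 57253/2 - 1*48339 = 57253/2 - 48339 = -39425/2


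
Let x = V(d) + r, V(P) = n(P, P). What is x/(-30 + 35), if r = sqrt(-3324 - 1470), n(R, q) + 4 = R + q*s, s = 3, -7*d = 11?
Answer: -72/35 + I*sqrt(4794)/5 ≈ -2.0571 + 13.848*I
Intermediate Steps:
d = -11/7 (d = -1/7*11 = -11/7 ≈ -1.5714)
n(R, q) = -4 + R + 3*q (n(R, q) = -4 + (R + q*3) = -4 + (R + 3*q) = -4 + R + 3*q)
V(P) = -4 + 4*P (V(P) = -4 + P + 3*P = -4 + 4*P)
r = I*sqrt(4794) (r = sqrt(-4794) = I*sqrt(4794) ≈ 69.239*I)
x = -72/7 + I*sqrt(4794) (x = (-4 + 4*(-11/7)) + I*sqrt(4794) = (-4 - 44/7) + I*sqrt(4794) = -72/7 + I*sqrt(4794) ≈ -10.286 + 69.239*I)
x/(-30 + 35) = (-72/7 + I*sqrt(4794))/(-30 + 35) = (-72/7 + I*sqrt(4794))/5 = (-72/7 + I*sqrt(4794))*(1/5) = -72/35 + I*sqrt(4794)/5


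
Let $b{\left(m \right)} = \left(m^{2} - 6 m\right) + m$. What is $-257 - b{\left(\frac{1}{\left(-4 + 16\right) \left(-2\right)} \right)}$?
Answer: $- \frac{148153}{576} \approx -257.21$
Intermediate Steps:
$b{\left(m \right)} = m^{2} - 5 m$
$-257 - b{\left(\frac{1}{\left(-4 + 16\right) \left(-2\right)} \right)} = -257 - \frac{1}{\left(-4 + 16\right) \left(-2\right)} \left(-5 + \frac{1}{\left(-4 + 16\right) \left(-2\right)}\right) = -257 - \frac{1}{12} \left(- \frac{1}{2}\right) \left(-5 + \frac{1}{12} \left(- \frac{1}{2}\right)\right) = -257 - - \frac{-5 - \frac{1}{24}}{24} = -257 - \left(- \frac{1}{24}\right) \left(- \frac{121}{24}\right) = -257 - \frac{121}{576} = - \frac{148153}{576}$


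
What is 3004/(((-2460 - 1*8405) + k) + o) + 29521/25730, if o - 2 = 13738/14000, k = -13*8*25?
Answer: 2240835341251/2424644190630 ≈ 0.92419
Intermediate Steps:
k = -2600 (k = -104*25 = -2600)
o = 20869/7000 (o = 2 + 13738/14000 = 2 + 13738*(1/14000) = 2 + 6869/7000 = 20869/7000 ≈ 2.9813)
3004/(((-2460 - 1*8405) + k) + o) + 29521/25730 = 3004/(((-2460 - 1*8405) - 2600) + 20869/7000) + 29521/25730 = 3004/(((-2460 - 8405) - 2600) + 20869/7000) + 29521*(1/25730) = 3004/((-10865 - 2600) + 20869/7000) + 29521/25730 = 3004/(-13465 + 20869/7000) + 29521/25730 = 3004/(-94234131/7000) + 29521/25730 = 3004*(-7000/94234131) + 29521/25730 = -21028000/94234131 + 29521/25730 = 2240835341251/2424644190630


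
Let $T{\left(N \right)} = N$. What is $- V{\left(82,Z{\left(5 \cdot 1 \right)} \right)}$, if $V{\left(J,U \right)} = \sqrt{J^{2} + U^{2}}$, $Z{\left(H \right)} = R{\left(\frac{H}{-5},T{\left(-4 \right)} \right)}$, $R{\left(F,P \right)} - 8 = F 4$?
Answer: $- 2 \sqrt{1685} \approx -82.098$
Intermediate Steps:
$R{\left(F,P \right)} = 8 + 4 F$ ($R{\left(F,P \right)} = 8 + F 4 = 8 + 4 F$)
$Z{\left(H \right)} = 8 - \frac{4 H}{5}$ ($Z{\left(H \right)} = 8 + 4 \frac{H}{-5} = 8 + 4 H \left(- \frac{1}{5}\right) = 8 + 4 \left(- \frac{H}{5}\right) = 8 - \frac{4 H}{5}$)
$- V{\left(82,Z{\left(5 \cdot 1 \right)} \right)} = - \sqrt{82^{2} + \left(8 - \frac{4 \cdot 5 \cdot 1}{5}\right)^{2}} = - \sqrt{6724 + \left(8 - 4\right)^{2}} = - \sqrt{6724 + 4^{2}} = - \sqrt{6724 + 16} = - \sqrt{6740} = - 2 \sqrt{1685}$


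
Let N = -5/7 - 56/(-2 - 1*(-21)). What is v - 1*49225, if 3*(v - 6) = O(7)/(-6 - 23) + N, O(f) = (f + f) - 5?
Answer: -569528369/11571 ≈ -49220.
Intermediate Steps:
O(f) = -5 + 2*f (O(f) = 2*f - 5 = -5 + 2*f)
N = -487/133 (N = -5*⅐ - 56/(-2 + 21) = -5/7 - 56/19 = -487/133 ≈ -3.6617)
v = 54106/11571 (v = 6 + ((-5 + 2*7)/(-6 - 23) - 487/133)/3 = 6 + ((-5 + 14)/(-29) - 487/133)/3 = 6 + (9*(-1/29) - 487/133)/3 = 6 + (-9/29 - 487/133)/3 = 6 + (⅓)*(-15320/3857) = 6 - 15320/11571 = 54106/11571 ≈ 4.6760)
v - 1*49225 = 54106/11571 - 1*49225 = 54106/11571 - 49225 = -569528369/11571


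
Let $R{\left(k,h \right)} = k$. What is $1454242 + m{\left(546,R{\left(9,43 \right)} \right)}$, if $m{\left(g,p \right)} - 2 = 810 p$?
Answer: $1461534$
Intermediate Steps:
$m{\left(g,p \right)} = 2 + 810 p$
$1454242 + m{\left(546,R{\left(9,43 \right)} \right)} = 1454242 + \left(2 + 810 \cdot 9\right) = 1454242 + \left(2 + 7290\right) = 1454242 + 7292 = 1461534$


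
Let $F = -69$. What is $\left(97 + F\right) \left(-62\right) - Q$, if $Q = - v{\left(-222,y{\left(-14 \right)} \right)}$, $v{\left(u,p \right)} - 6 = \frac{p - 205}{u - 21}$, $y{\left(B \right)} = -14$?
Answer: $- \frac{140057}{81} \approx -1729.1$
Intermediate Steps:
$v{\left(u,p \right)} = 6 + \frac{-205 + p}{-21 + u}$ ($v{\left(u,p \right)} = 6 + \frac{p - 205}{u - 21} = 6 + \frac{-205 + p}{-21 + u}$)
$Q = - \frac{559}{81}$ ($Q = - \frac{-331 - 14 + 6 \left(-222\right)}{-21 - 222} = - \frac{-331 - 14 - 1332}{-243} = - \frac{\left(-1\right) \left(-1677\right)}{243} = \left(-1\right) \frac{559}{81} = - \frac{559}{81} \approx -6.9012$)
$\left(97 + F\right) \left(-62\right) - Q = \left(97 - 69\right) \left(-62\right) - - \frac{559}{81} = 28 \left(-62\right) + \frac{559}{81} = -1736 + \frac{559}{81} = - \frac{140057}{81}$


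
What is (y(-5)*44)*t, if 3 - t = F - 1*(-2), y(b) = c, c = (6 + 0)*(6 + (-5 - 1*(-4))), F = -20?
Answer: 27720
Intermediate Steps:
c = 30 (c = 6*(6 + (-5 + 4)) = 6*(6 - 1) = 6*5 = 30)
y(b) = 30
t = 21 (t = 3 - (-20 - 1*(-2)) = 3 - (-20 + 2) = 3 - 1*(-18) = 3 + 18 = 21)
(y(-5)*44)*t = (30*44)*21 = 1320*21 = 27720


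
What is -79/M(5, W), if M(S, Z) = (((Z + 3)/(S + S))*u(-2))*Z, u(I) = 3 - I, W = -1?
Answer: 79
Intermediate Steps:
M(S, Z) = 5*Z*(3 + Z)/(2*S) (M(S, Z) = (((Z + 3)/(S + S))*(3 - 1*(-2)))*Z = (((3 + Z)/((2*S)))*(3 + 2))*Z = (((3 + Z)*(1/(2*S)))*5)*Z = (((3 + Z)/(2*S))*5)*Z = (5*(3 + Z)/(2*S))*Z = 5*Z*(3 + Z)/(2*S))
-79/M(5, W) = -79/((5/2)*(-1)*(3 - 1)/5) = -79/((5/2)*(-1)*(⅕)*2) = -79/(-1) = -1*(-79) = 79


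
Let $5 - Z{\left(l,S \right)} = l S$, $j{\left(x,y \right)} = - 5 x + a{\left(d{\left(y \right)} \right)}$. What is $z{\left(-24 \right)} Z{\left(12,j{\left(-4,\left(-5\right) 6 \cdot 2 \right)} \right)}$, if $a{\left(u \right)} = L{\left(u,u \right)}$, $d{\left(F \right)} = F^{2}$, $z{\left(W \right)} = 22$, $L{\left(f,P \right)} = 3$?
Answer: $-5962$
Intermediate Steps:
$a{\left(u \right)} = 3$
$j{\left(x,y \right)} = 3 - 5 x$ ($j{\left(x,y \right)} = - 5 x + 3 = 3 - 5 x$)
$Z{\left(l,S \right)} = 5 - S l$ ($Z{\left(l,S \right)} = 5 - l S = 5 - S l$)
$z{\left(-24 \right)} Z{\left(12,j{\left(-4,\left(-5\right) 6 \cdot 2 \right)} \right)} = 22 \left(5 - \left(3 - -20\right) 12\right) = 22 \left(5 - \left(3 + 20\right) 12\right) = 22 \left(5 - 23 \cdot 12\right) = 22 \left(5 - 276\right) = 22 \left(-271\right) = -5962$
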